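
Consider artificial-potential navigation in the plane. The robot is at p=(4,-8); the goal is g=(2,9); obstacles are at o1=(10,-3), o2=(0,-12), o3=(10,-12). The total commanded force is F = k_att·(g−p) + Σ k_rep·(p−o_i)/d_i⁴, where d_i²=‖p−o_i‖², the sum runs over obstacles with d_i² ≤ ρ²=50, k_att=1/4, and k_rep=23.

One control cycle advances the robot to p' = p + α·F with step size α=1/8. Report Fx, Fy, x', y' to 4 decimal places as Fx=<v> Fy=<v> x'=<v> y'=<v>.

Fx=-0.4102 Fy=4.3398 x'=3.9487 y'=-7.4575

F_att = 1/4·(g−p) = 1/4·(-2,17) = (-0.5000,4.2500)
o1: d²=61 > ρ²=50 → inactive
o2: d²=32 ≤ ρ²=50; F_rep = 23·(4,4)/32² = (0.0898,0.0898)
o3: d²=52 > ρ²=50 → inactive
F = F_att + ΣF_rep = (-0.4102,4.3398)
p' = p + 1/8·F = (3.9487,-7.4575)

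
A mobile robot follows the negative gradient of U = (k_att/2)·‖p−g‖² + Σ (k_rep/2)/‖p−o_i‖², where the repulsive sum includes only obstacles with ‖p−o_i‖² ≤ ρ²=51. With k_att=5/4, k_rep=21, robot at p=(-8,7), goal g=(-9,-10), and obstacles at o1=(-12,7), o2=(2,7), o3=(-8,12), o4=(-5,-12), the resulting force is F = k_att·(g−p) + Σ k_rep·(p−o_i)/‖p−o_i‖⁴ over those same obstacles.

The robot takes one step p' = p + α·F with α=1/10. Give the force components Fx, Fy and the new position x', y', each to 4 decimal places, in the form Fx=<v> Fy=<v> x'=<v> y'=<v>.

F_att = 5/4·(g−p) = 5/4·(-1,-17) = (-1.2500,-21.2500)
o1: d²=16 ≤ ρ²=51; F_rep = 21·(4,0)/16² = (0.3281,0.0000)
o2: d²=100 > ρ²=51 → inactive
o3: d²=25 ≤ ρ²=51; F_rep = 21·(0,-5)/25² = (0.0000,-0.1680)
o4: d²=370 > ρ²=51 → inactive
F = F_att + ΣF_rep = (-0.9219,-21.4180)
p' = p + 1/10·F = (-8.0922,4.8582)

Fx=-0.9219 Fy=-21.4180 x'=-8.0922 y'=4.8582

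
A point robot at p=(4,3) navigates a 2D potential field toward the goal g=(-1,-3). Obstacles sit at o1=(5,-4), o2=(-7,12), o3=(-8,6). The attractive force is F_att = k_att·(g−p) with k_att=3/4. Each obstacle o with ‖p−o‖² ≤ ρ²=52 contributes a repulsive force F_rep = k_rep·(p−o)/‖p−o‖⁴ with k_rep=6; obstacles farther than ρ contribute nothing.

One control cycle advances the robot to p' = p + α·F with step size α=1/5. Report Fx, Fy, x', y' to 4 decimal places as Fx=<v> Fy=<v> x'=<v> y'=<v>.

F_att = 3/4·(g−p) = 3/4·(-5,-6) = (-3.7500,-4.5000)
o1: d²=50 ≤ ρ²=52; F_rep = 6·(-1,7)/50² = (-0.0024,0.0168)
o2: d²=202 > ρ²=52 → inactive
o3: d²=153 > ρ²=52 → inactive
F = F_att + ΣF_rep = (-3.7524,-4.4832)
p' = p + 1/5·F = (3.2495,2.1034)

Fx=-3.7524 Fy=-4.4832 x'=3.2495 y'=2.1034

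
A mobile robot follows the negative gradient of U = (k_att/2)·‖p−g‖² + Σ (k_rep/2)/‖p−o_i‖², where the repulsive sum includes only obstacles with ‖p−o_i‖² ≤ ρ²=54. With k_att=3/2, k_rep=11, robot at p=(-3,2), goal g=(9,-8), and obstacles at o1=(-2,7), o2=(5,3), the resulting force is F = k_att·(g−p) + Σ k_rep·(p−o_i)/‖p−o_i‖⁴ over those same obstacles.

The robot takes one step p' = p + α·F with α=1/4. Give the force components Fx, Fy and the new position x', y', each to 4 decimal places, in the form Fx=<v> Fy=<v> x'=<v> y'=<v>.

Fx=17.9837 Fy=-15.0814 x'=1.4959 y'=-1.7703

F_att = 3/2·(g−p) = 3/2·(12,-10) = (18.0000,-15.0000)
o1: d²=26 ≤ ρ²=54; F_rep = 11·(-1,-5)/26² = (-0.0163,-0.0814)
o2: d²=65 > ρ²=54 → inactive
F = F_att + ΣF_rep = (17.9837,-15.0814)
p' = p + 1/4·F = (1.4959,-1.7703)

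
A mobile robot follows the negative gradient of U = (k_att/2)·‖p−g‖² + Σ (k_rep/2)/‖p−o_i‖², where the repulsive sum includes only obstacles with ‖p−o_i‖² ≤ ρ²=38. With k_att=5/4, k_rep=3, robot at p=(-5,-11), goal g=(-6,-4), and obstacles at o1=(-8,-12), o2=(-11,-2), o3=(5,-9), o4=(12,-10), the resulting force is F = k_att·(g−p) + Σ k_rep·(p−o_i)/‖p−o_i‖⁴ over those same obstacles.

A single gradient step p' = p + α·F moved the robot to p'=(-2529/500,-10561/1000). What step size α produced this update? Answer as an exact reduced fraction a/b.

F_att = 5/4·(g−p) = 5/4·(-1,7) = (-1.2500,8.7500)
o1: d²=10 ≤ ρ²=38; F_rep = 3·(3,1)/10² = (0.0900,0.0300)
o2: d²=117 > ρ²=38 → inactive
o3: d²=104 > ρ²=38 → inactive
o4: d²=290 > ρ²=38 → inactive
F = F_att + ΣF_rep = (-1.1600,8.7800)
Δp = p'−p = (-0.0580,0.4390); α = Δx/Fx = (-29/500) / (-29/25) = 1/20
check: Δy/Fy = (439/1000) / (439/50) = 1/20 ✓

α = 1/20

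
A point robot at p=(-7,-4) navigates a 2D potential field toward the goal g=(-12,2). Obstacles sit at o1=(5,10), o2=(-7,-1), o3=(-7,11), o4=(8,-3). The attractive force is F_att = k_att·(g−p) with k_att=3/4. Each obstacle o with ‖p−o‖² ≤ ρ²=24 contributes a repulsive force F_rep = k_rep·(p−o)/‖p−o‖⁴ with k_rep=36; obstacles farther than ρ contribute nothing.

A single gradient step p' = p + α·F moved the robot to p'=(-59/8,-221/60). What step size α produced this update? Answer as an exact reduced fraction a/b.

F_att = 3/4·(g−p) = 3/4·(-5,6) = (-3.7500,4.5000)
o1: d²=340 > ρ²=24 → inactive
o2: d²=9 ≤ ρ²=24; F_rep = 36·(0,-3)/9² = (0.0000,-1.3333)
o3: d²=225 > ρ²=24 → inactive
o4: d²=226 > ρ²=24 → inactive
F = F_att + ΣF_rep = (-3.7500,3.1667)
Δp = p'−p = (-0.3750,0.3167); α = Δx/Fx = (-3/8) / (-15/4) = 1/10
check: Δy/Fy = (19/60) / (19/6) = 1/10 ✓

α = 1/10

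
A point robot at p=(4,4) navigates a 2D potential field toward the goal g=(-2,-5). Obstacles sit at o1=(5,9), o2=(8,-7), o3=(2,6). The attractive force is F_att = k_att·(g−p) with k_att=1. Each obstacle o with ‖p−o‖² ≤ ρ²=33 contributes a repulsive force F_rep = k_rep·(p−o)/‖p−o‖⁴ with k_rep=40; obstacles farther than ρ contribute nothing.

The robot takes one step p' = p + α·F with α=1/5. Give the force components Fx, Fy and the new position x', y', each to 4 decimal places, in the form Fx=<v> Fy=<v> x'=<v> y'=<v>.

Fx=-4.8092 Fy=-10.5459 x'=3.0382 y'=1.8908

F_att = 1·(g−p) = 1·(-6,-9) = (-6.0000,-9.0000)
o1: d²=26 ≤ ρ²=33; F_rep = 40·(-1,-5)/26² = (-0.0592,-0.2959)
o2: d²=137 > ρ²=33 → inactive
o3: d²=8 ≤ ρ²=33; F_rep = 40·(2,-2)/8² = (1.2500,-1.2500)
F = F_att + ΣF_rep = (-4.8092,-10.5459)
p' = p + 1/5·F = (3.0382,1.8908)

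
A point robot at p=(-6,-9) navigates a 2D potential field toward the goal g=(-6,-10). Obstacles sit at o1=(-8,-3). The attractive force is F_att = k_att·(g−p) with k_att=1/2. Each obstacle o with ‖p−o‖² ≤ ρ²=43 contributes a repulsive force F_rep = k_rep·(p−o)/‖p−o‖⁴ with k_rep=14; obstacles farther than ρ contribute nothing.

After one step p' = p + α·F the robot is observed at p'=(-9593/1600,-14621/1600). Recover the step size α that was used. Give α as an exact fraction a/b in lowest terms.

α = 1/4

F_att = 1/2·(g−p) = 1/2·(0,-1) = (0.0000,-0.5000)
o1: d²=40 ≤ ρ²=43; F_rep = 14·(2,-6)/40² = (0.0175,-0.0525)
F = F_att + ΣF_rep = (0.0175,-0.5525)
Δp = p'−p = (0.0044,-0.1381); α = Δx/Fx = (7/1600) / (7/400) = 1/4
check: Δy/Fy = (-221/1600) / (-221/400) = 1/4 ✓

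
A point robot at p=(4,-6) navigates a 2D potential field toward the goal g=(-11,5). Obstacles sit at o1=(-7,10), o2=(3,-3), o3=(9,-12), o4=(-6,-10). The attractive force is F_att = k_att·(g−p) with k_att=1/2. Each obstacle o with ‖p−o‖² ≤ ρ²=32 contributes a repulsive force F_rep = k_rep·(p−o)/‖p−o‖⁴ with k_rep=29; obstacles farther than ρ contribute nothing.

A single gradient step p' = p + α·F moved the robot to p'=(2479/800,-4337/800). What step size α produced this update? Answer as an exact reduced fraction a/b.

F_att = 1/2·(g−p) = 1/2·(-15,11) = (-7.5000,5.5000)
o1: d²=377 > ρ²=32 → inactive
o2: d²=10 ≤ ρ²=32; F_rep = 29·(1,-3)/10² = (0.2900,-0.8700)
o3: d²=61 > ρ²=32 → inactive
o4: d²=116 > ρ²=32 → inactive
F = F_att + ΣF_rep = (-7.2100,4.6300)
Δp = p'−p = (-0.9012,0.5787); α = Δx/Fx = (-721/800) / (-721/100) = 1/8
check: Δy/Fy = (463/800) / (463/100) = 1/8 ✓

α = 1/8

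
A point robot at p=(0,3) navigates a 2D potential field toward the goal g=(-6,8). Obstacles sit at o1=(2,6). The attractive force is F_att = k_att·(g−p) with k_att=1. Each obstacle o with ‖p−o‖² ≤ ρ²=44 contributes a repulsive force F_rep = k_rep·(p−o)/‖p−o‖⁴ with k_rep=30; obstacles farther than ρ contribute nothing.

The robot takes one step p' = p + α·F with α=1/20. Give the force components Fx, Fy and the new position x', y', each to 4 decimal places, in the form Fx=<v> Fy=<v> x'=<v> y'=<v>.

Fx=-6.3550 Fy=4.4675 x'=-0.3178 y'=3.2234

F_att = 1·(g−p) = 1·(-6,5) = (-6.0000,5.0000)
o1: d²=13 ≤ ρ²=44; F_rep = 30·(-2,-3)/13² = (-0.3550,-0.5325)
F = F_att + ΣF_rep = (-6.3550,4.4675)
p' = p + 1/20·F = (-0.3178,3.2234)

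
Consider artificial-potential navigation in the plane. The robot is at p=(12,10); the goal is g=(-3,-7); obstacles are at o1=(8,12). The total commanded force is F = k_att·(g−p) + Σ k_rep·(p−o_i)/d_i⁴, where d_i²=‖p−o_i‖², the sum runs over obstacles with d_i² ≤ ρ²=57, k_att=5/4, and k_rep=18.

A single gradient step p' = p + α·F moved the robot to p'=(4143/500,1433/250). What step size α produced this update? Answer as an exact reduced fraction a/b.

α = 1/5

F_att = 5/4·(g−p) = 5/4·(-15,-17) = (-18.7500,-21.2500)
o1: d²=20 ≤ ρ²=57; F_rep = 18·(4,-2)/20² = (0.1800,-0.0900)
F = F_att + ΣF_rep = (-18.5700,-21.3400)
Δp = p'−p = (-3.7140,-4.2680); α = Δx/Fx = (-1857/500) / (-1857/100) = 1/5
check: Δy/Fy = (-1067/250) / (-1067/50) = 1/5 ✓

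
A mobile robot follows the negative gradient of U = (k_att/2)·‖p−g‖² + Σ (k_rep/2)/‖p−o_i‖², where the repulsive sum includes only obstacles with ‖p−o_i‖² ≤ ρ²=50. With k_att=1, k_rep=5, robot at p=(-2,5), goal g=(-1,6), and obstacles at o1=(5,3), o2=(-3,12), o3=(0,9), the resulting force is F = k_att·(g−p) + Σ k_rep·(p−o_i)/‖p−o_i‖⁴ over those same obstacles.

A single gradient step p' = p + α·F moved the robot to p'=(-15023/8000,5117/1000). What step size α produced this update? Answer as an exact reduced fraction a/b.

α = 1/8

F_att = 1·(g−p) = 1·(1,1) = (1.0000,1.0000)
o1: d²=53 > ρ²=50 → inactive
o2: d²=50 ≤ ρ²=50; F_rep = 5·(1,-7)/50² = (0.0020,-0.0140)
o3: d²=20 ≤ ρ²=50; F_rep = 5·(-2,-4)/20² = (-0.0250,-0.0500)
F = F_att + ΣF_rep = (0.9770,0.9360)
Δp = p'−p = (0.1221,0.1170); α = Δx/Fx = (977/8000) / (977/1000) = 1/8
check: Δy/Fy = (117/1000) / (117/125) = 1/8 ✓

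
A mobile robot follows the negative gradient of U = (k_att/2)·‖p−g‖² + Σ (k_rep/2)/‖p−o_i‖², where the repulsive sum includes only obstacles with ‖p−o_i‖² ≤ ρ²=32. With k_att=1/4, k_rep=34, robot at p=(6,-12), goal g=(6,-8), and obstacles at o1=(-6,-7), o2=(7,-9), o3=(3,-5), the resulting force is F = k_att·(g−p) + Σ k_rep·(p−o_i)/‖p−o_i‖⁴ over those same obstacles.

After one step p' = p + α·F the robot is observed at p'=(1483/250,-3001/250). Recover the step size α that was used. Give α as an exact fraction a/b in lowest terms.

F_att = 1/4·(g−p) = 1/4·(0,4) = (0.0000,1.0000)
o1: d²=169 > ρ²=32 → inactive
o2: d²=10 ≤ ρ²=32; F_rep = 34·(-1,-3)/10² = (-0.3400,-1.0200)
o3: d²=58 > ρ²=32 → inactive
F = F_att + ΣF_rep = (-0.3400,-0.0200)
Δp = p'−p = (-0.0680,-0.0040); α = Δx/Fx = (-17/250) / (-17/50) = 1/5
check: Δy/Fy = (-1/250) / (-1/50) = 1/5 ✓

α = 1/5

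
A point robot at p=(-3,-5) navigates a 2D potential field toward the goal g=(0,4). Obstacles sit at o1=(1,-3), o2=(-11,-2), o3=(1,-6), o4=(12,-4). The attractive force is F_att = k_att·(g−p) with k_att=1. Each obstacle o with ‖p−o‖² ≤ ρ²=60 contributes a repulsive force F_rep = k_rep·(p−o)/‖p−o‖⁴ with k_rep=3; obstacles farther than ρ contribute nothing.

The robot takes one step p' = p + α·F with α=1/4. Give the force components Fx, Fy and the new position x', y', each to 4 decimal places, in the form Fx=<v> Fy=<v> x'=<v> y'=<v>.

Fx=2.9285 Fy=8.9954 x'=-2.2679 y'=-2.7512

F_att = 1·(g−p) = 1·(3,9) = (3.0000,9.0000)
o1: d²=20 ≤ ρ²=60; F_rep = 3·(-4,-2)/20² = (-0.0300,-0.0150)
o2: d²=73 > ρ²=60 → inactive
o3: d²=17 ≤ ρ²=60; F_rep = 3·(-4,1)/17² = (-0.0415,0.0104)
o4: d²=226 > ρ²=60 → inactive
F = F_att + ΣF_rep = (2.9285,8.9954)
p' = p + 1/4·F = (-2.2679,-2.7512)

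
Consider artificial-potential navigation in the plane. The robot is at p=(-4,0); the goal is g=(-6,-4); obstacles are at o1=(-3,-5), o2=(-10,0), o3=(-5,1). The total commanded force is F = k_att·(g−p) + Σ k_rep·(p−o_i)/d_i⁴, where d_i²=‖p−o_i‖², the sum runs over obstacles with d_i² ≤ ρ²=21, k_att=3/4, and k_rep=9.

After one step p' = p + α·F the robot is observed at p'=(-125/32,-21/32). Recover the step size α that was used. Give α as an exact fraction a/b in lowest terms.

α = 1/8

F_att = 3/4·(g−p) = 3/4·(-2,-4) = (-1.5000,-3.0000)
o1: d²=26 > ρ²=21 → inactive
o2: d²=36 > ρ²=21 → inactive
o3: d²=2 ≤ ρ²=21; F_rep = 9·(1,-1)/2² = (2.2500,-2.2500)
F = F_att + ΣF_rep = (0.7500,-5.2500)
Δp = p'−p = (0.0938,-0.6562); α = Δx/Fx = (3/32) / (3/4) = 1/8
check: Δy/Fy = (-21/32) / (-21/4) = 1/8 ✓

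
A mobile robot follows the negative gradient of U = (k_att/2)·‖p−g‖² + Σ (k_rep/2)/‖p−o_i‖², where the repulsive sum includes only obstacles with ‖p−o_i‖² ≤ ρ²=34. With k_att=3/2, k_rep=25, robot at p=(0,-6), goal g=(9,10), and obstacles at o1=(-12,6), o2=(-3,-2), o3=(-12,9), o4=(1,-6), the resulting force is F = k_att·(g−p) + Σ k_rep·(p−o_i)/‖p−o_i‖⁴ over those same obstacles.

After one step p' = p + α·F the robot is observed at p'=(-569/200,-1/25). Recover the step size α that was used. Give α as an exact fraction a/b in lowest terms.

α = 1/4

F_att = 3/2·(g−p) = 3/2·(9,16) = (13.5000,24.0000)
o1: d²=288 > ρ²=34 → inactive
o2: d²=25 ≤ ρ²=34; F_rep = 25·(3,-4)/25² = (0.1200,-0.1600)
o3: d²=369 > ρ²=34 → inactive
o4: d²=1 ≤ ρ²=34; F_rep = 25·(-1,0)/1² = (-25.0000,0.0000)
F = F_att + ΣF_rep = (-11.3800,23.8400)
Δp = p'−p = (-2.8450,5.9600); α = Δx/Fx = (-569/200) / (-569/50) = 1/4
check: Δy/Fy = (149/25) / (596/25) = 1/4 ✓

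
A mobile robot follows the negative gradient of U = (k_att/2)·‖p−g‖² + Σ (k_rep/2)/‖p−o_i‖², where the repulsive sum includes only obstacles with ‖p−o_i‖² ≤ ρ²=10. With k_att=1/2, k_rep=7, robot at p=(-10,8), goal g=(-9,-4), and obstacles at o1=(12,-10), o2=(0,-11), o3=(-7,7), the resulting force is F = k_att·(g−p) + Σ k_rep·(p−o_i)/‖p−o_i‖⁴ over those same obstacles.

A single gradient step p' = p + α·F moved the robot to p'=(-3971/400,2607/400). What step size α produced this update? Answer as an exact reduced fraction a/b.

α = 1/4

F_att = 1/2·(g−p) = 1/2·(1,-12) = (0.5000,-6.0000)
o1: d²=808 > ρ²=10 → inactive
o2: d²=461 > ρ²=10 → inactive
o3: d²=10 ≤ ρ²=10; F_rep = 7·(-3,1)/10² = (-0.2100,0.0700)
F = F_att + ΣF_rep = (0.2900,-5.9300)
Δp = p'−p = (0.0725,-1.4825); α = Δx/Fx = (29/400) / (29/100) = 1/4
check: Δy/Fy = (-593/400) / (-593/100) = 1/4 ✓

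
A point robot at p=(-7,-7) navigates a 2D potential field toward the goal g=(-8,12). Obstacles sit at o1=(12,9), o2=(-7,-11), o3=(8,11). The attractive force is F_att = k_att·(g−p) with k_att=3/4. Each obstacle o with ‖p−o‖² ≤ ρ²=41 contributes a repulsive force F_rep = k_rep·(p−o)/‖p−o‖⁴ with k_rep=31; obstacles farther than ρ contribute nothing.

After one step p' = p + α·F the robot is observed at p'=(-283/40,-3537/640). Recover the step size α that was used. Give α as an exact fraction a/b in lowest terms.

F_att = 3/4·(g−p) = 3/4·(-1,19) = (-0.7500,14.2500)
o1: d²=617 > ρ²=41 → inactive
o2: d²=16 ≤ ρ²=41; F_rep = 31·(0,4)/16² = (0.0000,0.4844)
o3: d²=549 > ρ²=41 → inactive
F = F_att + ΣF_rep = (-0.7500,14.7344)
Δp = p'−p = (-0.0750,1.4734); α = Δx/Fx = (-3/40) / (-3/4) = 1/10
check: Δy/Fy = (943/640) / (943/64) = 1/10 ✓

α = 1/10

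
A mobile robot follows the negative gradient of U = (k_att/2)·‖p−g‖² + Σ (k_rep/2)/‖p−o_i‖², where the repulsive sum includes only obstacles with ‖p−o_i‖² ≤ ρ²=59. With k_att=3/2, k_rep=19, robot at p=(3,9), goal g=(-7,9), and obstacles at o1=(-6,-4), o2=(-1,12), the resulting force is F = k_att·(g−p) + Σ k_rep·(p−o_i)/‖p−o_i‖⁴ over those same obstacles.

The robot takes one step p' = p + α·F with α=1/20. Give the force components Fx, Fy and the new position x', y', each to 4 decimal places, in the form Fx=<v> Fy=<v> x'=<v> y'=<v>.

F_att = 3/2·(g−p) = 3/2·(-10,0) = (-15.0000,0.0000)
o1: d²=250 > ρ²=59 → inactive
o2: d²=25 ≤ ρ²=59; F_rep = 19·(4,-3)/25² = (0.1216,-0.0912)
F = F_att + ΣF_rep = (-14.8784,-0.0912)
p' = p + 1/20·F = (2.2561,8.9954)

Fx=-14.8784 Fy=-0.0912 x'=2.2561 y'=8.9954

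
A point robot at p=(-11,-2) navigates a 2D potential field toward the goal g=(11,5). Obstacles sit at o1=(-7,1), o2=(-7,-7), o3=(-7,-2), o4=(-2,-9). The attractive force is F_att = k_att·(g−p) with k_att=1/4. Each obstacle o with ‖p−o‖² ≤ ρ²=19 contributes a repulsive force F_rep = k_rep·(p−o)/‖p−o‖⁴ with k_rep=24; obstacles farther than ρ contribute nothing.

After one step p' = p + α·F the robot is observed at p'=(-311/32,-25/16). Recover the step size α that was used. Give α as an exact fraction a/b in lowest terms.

F_att = 1/4·(g−p) = 1/4·(22,7) = (5.5000,1.7500)
o1: d²=25 > ρ²=19 → inactive
o2: d²=41 > ρ²=19 → inactive
o3: d²=16 ≤ ρ²=19; F_rep = 24·(-4,0)/16² = (-0.3750,0.0000)
o4: d²=130 > ρ²=19 → inactive
F = F_att + ΣF_rep = (5.1250,1.7500)
Δp = p'−p = (1.2812,0.4375); α = Δx/Fx = (41/32) / (41/8) = 1/4
check: Δy/Fy = (7/16) / (7/4) = 1/4 ✓

α = 1/4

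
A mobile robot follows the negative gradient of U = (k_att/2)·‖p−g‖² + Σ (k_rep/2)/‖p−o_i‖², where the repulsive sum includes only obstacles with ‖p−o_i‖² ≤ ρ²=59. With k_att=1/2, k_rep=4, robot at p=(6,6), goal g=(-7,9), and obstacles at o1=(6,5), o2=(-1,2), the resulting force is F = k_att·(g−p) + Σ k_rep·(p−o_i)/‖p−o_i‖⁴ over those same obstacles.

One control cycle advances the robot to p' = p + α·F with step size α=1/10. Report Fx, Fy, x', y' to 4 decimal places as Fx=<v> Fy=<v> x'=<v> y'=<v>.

F_att = 1/2·(g−p) = 1/2·(-13,3) = (-6.5000,1.5000)
o1: d²=1 ≤ ρ²=59; F_rep = 4·(0,1)/1² = (0.0000,4.0000)
o2: d²=65 > ρ²=59 → inactive
F = F_att + ΣF_rep = (-6.5000,5.5000)
p' = p + 1/10·F = (5.3500,6.5500)

Fx=-6.5000 Fy=5.5000 x'=5.3500 y'=6.5500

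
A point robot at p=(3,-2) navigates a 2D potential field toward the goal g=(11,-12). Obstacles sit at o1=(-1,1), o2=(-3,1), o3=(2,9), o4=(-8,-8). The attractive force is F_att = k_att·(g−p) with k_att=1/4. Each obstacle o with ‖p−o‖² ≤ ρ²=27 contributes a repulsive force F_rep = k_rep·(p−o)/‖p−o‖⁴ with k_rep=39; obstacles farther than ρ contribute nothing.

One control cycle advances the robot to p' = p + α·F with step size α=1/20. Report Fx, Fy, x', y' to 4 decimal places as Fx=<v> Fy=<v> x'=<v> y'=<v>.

Fx=2.2496 Fy=-2.6872 x'=3.1125 y'=-2.1344

F_att = 1/4·(g−p) = 1/4·(8,-10) = (2.0000,-2.5000)
o1: d²=25 ≤ ρ²=27; F_rep = 39·(4,-3)/25² = (0.2496,-0.1872)
o2: d²=45 > ρ²=27 → inactive
o3: d²=122 > ρ²=27 → inactive
o4: d²=157 > ρ²=27 → inactive
F = F_att + ΣF_rep = (2.2496,-2.6872)
p' = p + 1/20·F = (3.1125,-2.1344)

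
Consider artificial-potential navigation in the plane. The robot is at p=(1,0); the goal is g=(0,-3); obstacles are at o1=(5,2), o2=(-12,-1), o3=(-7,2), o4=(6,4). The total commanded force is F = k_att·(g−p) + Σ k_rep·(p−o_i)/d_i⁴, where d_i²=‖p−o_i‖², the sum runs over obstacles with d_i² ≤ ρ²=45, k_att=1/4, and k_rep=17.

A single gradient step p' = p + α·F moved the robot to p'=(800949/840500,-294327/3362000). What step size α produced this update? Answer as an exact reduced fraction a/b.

α = 1/10

F_att = 1/4·(g−p) = 1/4·(-1,-3) = (-0.2500,-0.7500)
o1: d²=20 ≤ ρ²=45; F_rep = 17·(-4,-2)/20² = (-0.1700,-0.0850)
o2: d²=170 > ρ²=45 → inactive
o3: d²=68 > ρ²=45 → inactive
o4: d²=41 ≤ ρ²=45; F_rep = 17·(-5,-4)/41² = (-0.0506,-0.0405)
F = F_att + ΣF_rep = (-0.4706,-0.8755)
Δp = p'−p = (-0.0471,-0.0875); α = Δx/Fx = (-39551/840500) / (-39551/84050) = 1/10
check: Δy/Fy = (-294327/3362000) / (-294327/336200) = 1/10 ✓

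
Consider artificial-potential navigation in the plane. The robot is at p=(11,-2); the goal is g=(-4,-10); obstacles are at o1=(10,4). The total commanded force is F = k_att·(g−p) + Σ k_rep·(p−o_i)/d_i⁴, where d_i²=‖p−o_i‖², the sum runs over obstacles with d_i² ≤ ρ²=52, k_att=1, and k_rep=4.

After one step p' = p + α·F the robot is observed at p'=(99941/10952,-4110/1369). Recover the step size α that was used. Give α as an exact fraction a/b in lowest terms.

α = 1/8

F_att = 1·(g−p) = 1·(-15,-8) = (-15.0000,-8.0000)
o1: d²=37 ≤ ρ²=52; F_rep = 4·(1,-6)/37² = (0.0029,-0.0175)
F = F_att + ΣF_rep = (-14.9971,-8.0175)
Δp = p'−p = (-1.8746,-1.0022); α = Δx/Fx = (-20531/10952) / (-20531/1369) = 1/8
check: Δy/Fy = (-1372/1369) / (-10976/1369) = 1/8 ✓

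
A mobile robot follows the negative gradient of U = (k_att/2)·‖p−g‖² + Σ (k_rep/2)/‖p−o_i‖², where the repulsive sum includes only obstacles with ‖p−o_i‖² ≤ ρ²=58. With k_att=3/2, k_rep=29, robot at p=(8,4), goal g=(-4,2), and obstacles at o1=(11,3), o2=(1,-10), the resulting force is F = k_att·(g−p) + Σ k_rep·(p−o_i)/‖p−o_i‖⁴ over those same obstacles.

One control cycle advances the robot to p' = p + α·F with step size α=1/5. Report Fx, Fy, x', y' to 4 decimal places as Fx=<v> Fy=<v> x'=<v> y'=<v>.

F_att = 3/2·(g−p) = 3/2·(-12,-2) = (-18.0000,-3.0000)
o1: d²=10 ≤ ρ²=58; F_rep = 29·(-3,1)/10² = (-0.8700,0.2900)
o2: d²=245 > ρ²=58 → inactive
F = F_att + ΣF_rep = (-18.8700,-2.7100)
p' = p + 1/5·F = (4.2260,3.4580)

Fx=-18.8700 Fy=-2.7100 x'=4.2260 y'=3.4580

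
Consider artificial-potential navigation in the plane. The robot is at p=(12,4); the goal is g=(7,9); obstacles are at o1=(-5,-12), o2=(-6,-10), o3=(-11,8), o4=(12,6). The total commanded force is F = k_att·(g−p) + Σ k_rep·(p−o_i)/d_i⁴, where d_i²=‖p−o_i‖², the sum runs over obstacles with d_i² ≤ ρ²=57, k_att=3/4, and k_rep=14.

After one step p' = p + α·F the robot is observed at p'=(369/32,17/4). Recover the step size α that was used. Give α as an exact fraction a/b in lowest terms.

α = 1/8

F_att = 3/4·(g−p) = 3/4·(-5,5) = (-3.7500,3.7500)
o1: d²=545 > ρ²=57 → inactive
o2: d²=520 > ρ²=57 → inactive
o3: d²=545 > ρ²=57 → inactive
o4: d²=4 ≤ ρ²=57; F_rep = 14·(0,-2)/4² = (0.0000,-1.7500)
F = F_att + ΣF_rep = (-3.7500,2.0000)
Δp = p'−p = (-0.4688,0.2500); α = Δx/Fx = (-15/32) / (-15/4) = 1/8
check: Δy/Fy = (1/4) / (2) = 1/8 ✓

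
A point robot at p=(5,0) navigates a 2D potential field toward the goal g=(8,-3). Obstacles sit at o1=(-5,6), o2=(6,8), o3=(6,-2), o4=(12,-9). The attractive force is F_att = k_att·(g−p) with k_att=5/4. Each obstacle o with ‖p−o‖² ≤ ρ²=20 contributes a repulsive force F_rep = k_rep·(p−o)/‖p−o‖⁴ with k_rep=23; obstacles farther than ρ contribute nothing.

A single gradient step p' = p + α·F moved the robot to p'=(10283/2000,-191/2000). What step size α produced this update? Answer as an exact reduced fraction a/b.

F_att = 5/4·(g−p) = 5/4·(3,-3) = (3.7500,-3.7500)
o1: d²=136 > ρ²=20 → inactive
o2: d²=65 > ρ²=20 → inactive
o3: d²=5 ≤ ρ²=20; F_rep = 23·(-1,2)/5² = (-0.9200,1.8400)
o4: d²=130 > ρ²=20 → inactive
F = F_att + ΣF_rep = (2.8300,-1.9100)
Δp = p'−p = (0.1415,-0.0955); α = Δx/Fx = (283/2000) / (283/100) = 1/20
check: Δy/Fy = (-191/2000) / (-191/100) = 1/20 ✓

α = 1/20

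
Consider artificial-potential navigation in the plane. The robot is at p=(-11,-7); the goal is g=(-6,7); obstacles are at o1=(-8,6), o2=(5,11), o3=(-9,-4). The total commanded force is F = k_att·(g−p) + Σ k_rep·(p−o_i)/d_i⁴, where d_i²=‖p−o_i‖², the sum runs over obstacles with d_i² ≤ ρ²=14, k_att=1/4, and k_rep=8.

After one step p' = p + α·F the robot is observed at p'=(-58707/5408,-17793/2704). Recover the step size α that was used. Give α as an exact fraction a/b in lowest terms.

α = 1/8

F_att = 1/4·(g−p) = 1/4·(5,14) = (1.2500,3.5000)
o1: d²=178 > ρ²=14 → inactive
o2: d²=580 > ρ²=14 → inactive
o3: d²=13 ≤ ρ²=14; F_rep = 8·(-2,-3)/13² = (-0.0947,-0.1420)
F = F_att + ΣF_rep = (1.1553,3.3580)
Δp = p'−p = (0.1444,0.4197); α = Δx/Fx = (781/5408) / (781/676) = 1/8
check: Δy/Fy = (1135/2704) / (1135/338) = 1/8 ✓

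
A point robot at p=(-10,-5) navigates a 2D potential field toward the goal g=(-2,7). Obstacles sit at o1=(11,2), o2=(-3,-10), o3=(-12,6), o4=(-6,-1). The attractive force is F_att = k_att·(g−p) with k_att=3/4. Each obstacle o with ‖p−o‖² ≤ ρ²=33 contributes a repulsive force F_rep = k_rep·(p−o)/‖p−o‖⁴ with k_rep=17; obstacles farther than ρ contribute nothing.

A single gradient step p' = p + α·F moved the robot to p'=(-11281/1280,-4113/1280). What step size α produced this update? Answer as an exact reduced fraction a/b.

α = 1/5

F_att = 3/4·(g−p) = 3/4·(8,12) = (6.0000,9.0000)
o1: d²=490 > ρ²=33 → inactive
o2: d²=74 > ρ²=33 → inactive
o3: d²=125 > ρ²=33 → inactive
o4: d²=32 ≤ ρ²=33; F_rep = 17·(-4,-4)/32² = (-0.0664,-0.0664)
F = F_att + ΣF_rep = (5.9336,8.9336)
Δp = p'−p = (1.1867,1.7867); α = Δx/Fx = (1519/1280) / (1519/256) = 1/5
check: Δy/Fy = (2287/1280) / (2287/256) = 1/5 ✓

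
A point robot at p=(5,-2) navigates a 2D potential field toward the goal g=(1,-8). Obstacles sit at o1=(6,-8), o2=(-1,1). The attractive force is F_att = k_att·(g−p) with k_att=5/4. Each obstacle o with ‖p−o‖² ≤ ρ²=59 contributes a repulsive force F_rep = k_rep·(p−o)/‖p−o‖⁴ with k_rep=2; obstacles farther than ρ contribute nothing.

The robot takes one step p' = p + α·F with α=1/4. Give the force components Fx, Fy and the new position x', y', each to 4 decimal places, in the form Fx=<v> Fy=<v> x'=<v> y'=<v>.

F_att = 5/4·(g−p) = 5/4·(-4,-6) = (-5.0000,-7.5000)
o1: d²=37 ≤ ρ²=59; F_rep = 2·(-1,6)/37² = (-0.0015,0.0088)
o2: d²=45 ≤ ρ²=59; F_rep = 2·(6,-3)/45² = (0.0059,-0.0030)
F = F_att + ΣF_rep = (-4.9955,-7.4942)
p' = p + 1/4·F = (3.7511,-3.8735)

Fx=-4.9955 Fy=-7.4942 x'=3.7511 y'=-3.8735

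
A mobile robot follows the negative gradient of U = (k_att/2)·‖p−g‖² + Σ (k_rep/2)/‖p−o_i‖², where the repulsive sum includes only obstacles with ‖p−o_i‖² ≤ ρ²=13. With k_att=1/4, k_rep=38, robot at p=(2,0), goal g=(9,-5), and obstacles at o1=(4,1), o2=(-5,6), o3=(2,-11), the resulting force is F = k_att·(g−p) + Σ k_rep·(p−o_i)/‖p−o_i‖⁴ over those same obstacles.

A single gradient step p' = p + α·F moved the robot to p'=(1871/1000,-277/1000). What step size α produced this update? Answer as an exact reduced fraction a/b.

α = 1/10

F_att = 1/4·(g−p) = 1/4·(7,-5) = (1.7500,-1.2500)
o1: d²=5 ≤ ρ²=13; F_rep = 38·(-2,-1)/5² = (-3.0400,-1.5200)
o2: d²=85 > ρ²=13 → inactive
o3: d²=121 > ρ²=13 → inactive
F = F_att + ΣF_rep = (-1.2900,-2.7700)
Δp = p'−p = (-0.1290,-0.2770); α = Δx/Fx = (-129/1000) / (-129/100) = 1/10
check: Δy/Fy = (-277/1000) / (-277/100) = 1/10 ✓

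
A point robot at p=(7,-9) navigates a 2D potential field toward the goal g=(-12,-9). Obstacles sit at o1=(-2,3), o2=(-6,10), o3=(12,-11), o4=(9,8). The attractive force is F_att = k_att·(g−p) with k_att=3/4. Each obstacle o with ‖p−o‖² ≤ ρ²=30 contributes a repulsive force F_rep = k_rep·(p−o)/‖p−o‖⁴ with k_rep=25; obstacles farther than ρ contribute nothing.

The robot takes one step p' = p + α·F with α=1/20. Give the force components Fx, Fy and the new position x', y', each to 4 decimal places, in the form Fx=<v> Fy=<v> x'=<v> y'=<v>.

Fx=-14.3986 Fy=0.0595 x'=6.2801 y'=-8.9970

F_att = 3/4·(g−p) = 3/4·(-19,0) = (-14.2500,0.0000)
o1: d²=225 > ρ²=30 → inactive
o2: d²=530 > ρ²=30 → inactive
o3: d²=29 ≤ ρ²=30; F_rep = 25·(-5,2)/29² = (-0.1486,0.0595)
o4: d²=293 > ρ²=30 → inactive
F = F_att + ΣF_rep = (-14.3986,0.0595)
p' = p + 1/20·F = (6.2801,-8.9970)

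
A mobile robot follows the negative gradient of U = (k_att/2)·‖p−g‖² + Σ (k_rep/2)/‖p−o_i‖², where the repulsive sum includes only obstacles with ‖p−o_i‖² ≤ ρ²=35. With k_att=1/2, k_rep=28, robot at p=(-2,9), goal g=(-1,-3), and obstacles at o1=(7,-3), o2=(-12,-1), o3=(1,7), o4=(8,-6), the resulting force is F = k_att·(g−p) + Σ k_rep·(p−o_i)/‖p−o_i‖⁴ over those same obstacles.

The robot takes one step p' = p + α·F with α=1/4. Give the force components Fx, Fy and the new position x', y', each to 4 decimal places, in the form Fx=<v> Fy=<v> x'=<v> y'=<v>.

Fx=0.0030 Fy=-5.6686 x'=-1.9993 y'=7.5828

F_att = 1/2·(g−p) = 1/2·(1,-12) = (0.5000,-6.0000)
o1: d²=225 > ρ²=35 → inactive
o2: d²=200 > ρ²=35 → inactive
o3: d²=13 ≤ ρ²=35; F_rep = 28·(-3,2)/13² = (-0.4970,0.3314)
o4: d²=325 > ρ²=35 → inactive
F = F_att + ΣF_rep = (0.0030,-5.6686)
p' = p + 1/4·F = (-1.9993,7.5828)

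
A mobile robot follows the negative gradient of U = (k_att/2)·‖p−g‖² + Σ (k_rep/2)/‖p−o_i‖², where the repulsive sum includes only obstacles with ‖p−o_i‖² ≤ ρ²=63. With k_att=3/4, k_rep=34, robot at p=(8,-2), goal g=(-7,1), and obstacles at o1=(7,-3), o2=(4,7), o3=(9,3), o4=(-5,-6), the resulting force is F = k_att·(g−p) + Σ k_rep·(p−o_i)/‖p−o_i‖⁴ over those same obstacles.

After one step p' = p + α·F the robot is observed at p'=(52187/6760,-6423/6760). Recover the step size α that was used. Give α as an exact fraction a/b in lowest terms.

F_att = 3/4·(g−p) = 3/4·(-15,3) = (-11.2500,2.2500)
o1: d²=2 ≤ ρ²=63; F_rep = 34·(1,1)/2² = (8.5000,8.5000)
o2: d²=97 > ρ²=63 → inactive
o3: d²=26 ≤ ρ²=63; F_rep = 34·(-1,-5)/26² = (-0.0503,-0.2515)
o4: d²=185 > ρ²=63 → inactive
F = F_att + ΣF_rep = (-2.8003,10.4985)
Δp = p'−p = (-0.2800,1.0499); α = Δx/Fx = (-1893/6760) / (-1893/676) = 1/10
check: Δy/Fy = (7097/6760) / (7097/676) = 1/10 ✓

α = 1/10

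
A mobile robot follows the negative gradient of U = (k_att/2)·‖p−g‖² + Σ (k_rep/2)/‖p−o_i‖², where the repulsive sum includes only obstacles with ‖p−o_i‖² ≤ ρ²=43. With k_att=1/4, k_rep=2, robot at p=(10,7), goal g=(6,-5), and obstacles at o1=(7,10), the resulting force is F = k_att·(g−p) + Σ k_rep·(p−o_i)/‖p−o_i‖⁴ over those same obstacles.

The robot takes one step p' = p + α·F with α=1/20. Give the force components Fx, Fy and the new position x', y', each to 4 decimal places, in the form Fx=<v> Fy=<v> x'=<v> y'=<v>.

Fx=-0.9815 Fy=-3.0185 x'=9.9509 y'=6.8491

F_att = 1/4·(g−p) = 1/4·(-4,-12) = (-1.0000,-3.0000)
o1: d²=18 ≤ ρ²=43; F_rep = 2·(3,-3)/18² = (0.0185,-0.0185)
F = F_att + ΣF_rep = (-0.9815,-3.0185)
p' = p + 1/20·F = (9.9509,6.8491)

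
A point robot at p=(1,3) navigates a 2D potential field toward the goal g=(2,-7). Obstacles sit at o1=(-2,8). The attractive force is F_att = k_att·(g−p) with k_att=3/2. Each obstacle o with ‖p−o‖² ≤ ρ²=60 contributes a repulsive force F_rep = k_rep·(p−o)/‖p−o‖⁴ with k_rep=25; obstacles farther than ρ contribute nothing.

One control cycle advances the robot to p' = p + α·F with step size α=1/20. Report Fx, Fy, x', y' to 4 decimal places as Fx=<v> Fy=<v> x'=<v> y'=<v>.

F_att = 3/2·(g−p) = 3/2·(1,-10) = (1.5000,-15.0000)
o1: d²=34 ≤ ρ²=60; F_rep = 25·(3,-5)/34² = (0.0649,-0.1081)
F = F_att + ΣF_rep = (1.5649,-15.1081)
p' = p + 1/20·F = (1.0782,2.2446)

Fx=1.5649 Fy=-15.1081 x'=1.0782 y'=2.2446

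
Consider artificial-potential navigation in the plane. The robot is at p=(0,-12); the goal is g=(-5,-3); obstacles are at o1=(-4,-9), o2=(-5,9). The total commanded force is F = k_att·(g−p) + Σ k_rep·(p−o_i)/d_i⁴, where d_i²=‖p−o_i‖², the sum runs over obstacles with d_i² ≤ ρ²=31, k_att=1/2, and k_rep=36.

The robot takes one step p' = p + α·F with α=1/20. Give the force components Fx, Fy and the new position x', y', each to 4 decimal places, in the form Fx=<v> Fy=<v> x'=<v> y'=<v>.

F_att = 1/2·(g−p) = 1/2·(-5,9) = (-2.5000,4.5000)
o1: d²=25 ≤ ρ²=31; F_rep = 36·(4,-3)/25² = (0.2304,-0.1728)
o2: d²=466 > ρ²=31 → inactive
F = F_att + ΣF_rep = (-2.2696,4.3272)
p' = p + 1/20·F = (-0.1135,-11.7836)

Fx=-2.2696 Fy=4.3272 x'=-0.1135 y'=-11.7836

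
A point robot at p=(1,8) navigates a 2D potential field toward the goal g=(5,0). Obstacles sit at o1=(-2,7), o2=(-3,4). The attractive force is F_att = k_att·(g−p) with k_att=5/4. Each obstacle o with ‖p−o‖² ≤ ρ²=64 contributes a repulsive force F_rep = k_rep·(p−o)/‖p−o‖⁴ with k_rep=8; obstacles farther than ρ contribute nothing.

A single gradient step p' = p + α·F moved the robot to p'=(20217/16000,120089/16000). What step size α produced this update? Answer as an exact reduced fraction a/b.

α = 1/20

F_att = 5/4·(g−p) = 5/4·(4,-8) = (5.0000,-10.0000)
o1: d²=10 ≤ ρ²=64; F_rep = 8·(3,1)/10² = (0.2400,0.0800)
o2: d²=32 ≤ ρ²=64; F_rep = 8·(4,4)/32² = (0.0312,0.0312)
F = F_att + ΣF_rep = (5.2713,-9.8887)
Δp = p'−p = (0.2636,-0.4944); α = Δx/Fx = (4217/16000) / (4217/800) = 1/20
check: Δy/Fy = (-7911/16000) / (-7911/800) = 1/20 ✓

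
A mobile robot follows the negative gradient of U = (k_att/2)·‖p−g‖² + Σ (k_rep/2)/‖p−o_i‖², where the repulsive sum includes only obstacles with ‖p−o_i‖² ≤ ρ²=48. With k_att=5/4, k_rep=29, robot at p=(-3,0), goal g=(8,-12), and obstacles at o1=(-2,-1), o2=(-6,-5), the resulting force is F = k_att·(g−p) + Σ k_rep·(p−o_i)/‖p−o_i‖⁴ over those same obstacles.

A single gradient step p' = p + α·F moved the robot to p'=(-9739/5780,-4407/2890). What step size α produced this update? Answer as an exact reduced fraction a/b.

α = 1/5

F_att = 5/4·(g−p) = 5/4·(11,-12) = (13.7500,-15.0000)
o1: d²=2 ≤ ρ²=48; F_rep = 29·(-1,1)/2² = (-7.2500,7.2500)
o2: d²=34 ≤ ρ²=48; F_rep = 29·(3,5)/34² = (0.0753,0.1254)
F = F_att + ΣF_rep = (6.5753,-7.6246)
Δp = p'−p = (1.3151,-1.5249); α = Δx/Fx = (7601/5780) / (7601/1156) = 1/5
check: Δy/Fy = (-4407/2890) / (-4407/578) = 1/5 ✓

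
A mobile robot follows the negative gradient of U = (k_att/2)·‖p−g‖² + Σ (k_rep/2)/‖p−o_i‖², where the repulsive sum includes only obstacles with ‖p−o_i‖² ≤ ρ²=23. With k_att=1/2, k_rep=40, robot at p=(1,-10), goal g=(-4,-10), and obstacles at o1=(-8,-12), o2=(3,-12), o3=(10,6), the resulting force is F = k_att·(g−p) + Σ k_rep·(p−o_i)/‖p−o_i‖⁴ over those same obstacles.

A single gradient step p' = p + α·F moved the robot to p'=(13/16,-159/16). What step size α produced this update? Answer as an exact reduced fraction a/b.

α = 1/20

F_att = 1/2·(g−p) = 1/2·(-5,0) = (-2.5000,0.0000)
o1: d²=85 > ρ²=23 → inactive
o2: d²=8 ≤ ρ²=23; F_rep = 40·(-2,2)/8² = (-1.2500,1.2500)
o3: d²=337 > ρ²=23 → inactive
F = F_att + ΣF_rep = (-3.7500,1.2500)
Δp = p'−p = (-0.1875,0.0625); α = Δx/Fx = (-3/16) / (-15/4) = 1/20
check: Δy/Fy = (1/16) / (5/4) = 1/20 ✓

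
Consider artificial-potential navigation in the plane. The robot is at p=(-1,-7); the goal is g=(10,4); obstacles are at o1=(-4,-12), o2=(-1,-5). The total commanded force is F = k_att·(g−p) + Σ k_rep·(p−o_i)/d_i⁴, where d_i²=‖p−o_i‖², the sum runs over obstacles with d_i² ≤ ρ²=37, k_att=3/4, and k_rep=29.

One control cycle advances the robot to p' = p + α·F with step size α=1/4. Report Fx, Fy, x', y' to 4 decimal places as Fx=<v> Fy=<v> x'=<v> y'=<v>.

Fx=8.3253 Fy=4.7504 x'=1.0813 y'=-5.8124

F_att = 3/4·(g−p) = 3/4·(11,11) = (8.2500,8.2500)
o1: d²=34 ≤ ρ²=37; F_rep = 29·(3,5)/34² = (0.0753,0.1254)
o2: d²=4 ≤ ρ²=37; F_rep = 29·(0,-2)/4² = (0.0000,-3.6250)
F = F_att + ΣF_rep = (8.3253,4.7504)
p' = p + 1/4·F = (1.0813,-5.8124)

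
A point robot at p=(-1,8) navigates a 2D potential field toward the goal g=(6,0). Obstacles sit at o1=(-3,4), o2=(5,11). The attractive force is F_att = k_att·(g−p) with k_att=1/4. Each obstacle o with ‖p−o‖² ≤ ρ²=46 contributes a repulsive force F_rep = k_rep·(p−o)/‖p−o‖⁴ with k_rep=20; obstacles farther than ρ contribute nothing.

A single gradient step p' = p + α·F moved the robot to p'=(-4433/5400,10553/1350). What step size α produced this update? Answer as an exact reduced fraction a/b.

α = 1/10

F_att = 1/4·(g−p) = 1/4·(7,-8) = (1.7500,-2.0000)
o1: d²=20 ≤ ρ²=46; F_rep = 20·(2,4)/20² = (0.1000,0.2000)
o2: d²=45 ≤ ρ²=46; F_rep = 20·(-6,-3)/45² = (-0.0593,-0.0296)
F = F_att + ΣF_rep = (1.7907,-1.8296)
Δp = p'−p = (0.1791,-0.1830); α = Δx/Fx = (967/5400) / (967/540) = 1/10
check: Δy/Fy = (-247/1350) / (-247/135) = 1/10 ✓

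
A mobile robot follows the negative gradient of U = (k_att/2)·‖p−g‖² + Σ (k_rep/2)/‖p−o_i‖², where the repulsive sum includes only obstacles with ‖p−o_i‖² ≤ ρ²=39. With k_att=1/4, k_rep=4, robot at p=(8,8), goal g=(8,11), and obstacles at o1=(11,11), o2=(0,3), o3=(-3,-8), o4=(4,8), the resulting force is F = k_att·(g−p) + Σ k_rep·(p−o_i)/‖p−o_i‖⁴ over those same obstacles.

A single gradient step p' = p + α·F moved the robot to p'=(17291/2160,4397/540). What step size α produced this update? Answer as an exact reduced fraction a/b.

F_att = 1/4·(g−p) = 1/4·(0,3) = (0.0000,0.7500)
o1: d²=18 ≤ ρ²=39; F_rep = 4·(-3,-3)/18² = (-0.0370,-0.0370)
o2: d²=89 > ρ²=39 → inactive
o3: d²=377 > ρ²=39 → inactive
o4: d²=16 ≤ ρ²=39; F_rep = 4·(4,0)/16² = (0.0625,0.0000)
F = F_att + ΣF_rep = (0.0255,0.7130)
Δp = p'−p = (0.0051,0.1426); α = Δx/Fx = (11/2160) / (11/432) = 1/5
check: Δy/Fy = (77/540) / (77/108) = 1/5 ✓

α = 1/5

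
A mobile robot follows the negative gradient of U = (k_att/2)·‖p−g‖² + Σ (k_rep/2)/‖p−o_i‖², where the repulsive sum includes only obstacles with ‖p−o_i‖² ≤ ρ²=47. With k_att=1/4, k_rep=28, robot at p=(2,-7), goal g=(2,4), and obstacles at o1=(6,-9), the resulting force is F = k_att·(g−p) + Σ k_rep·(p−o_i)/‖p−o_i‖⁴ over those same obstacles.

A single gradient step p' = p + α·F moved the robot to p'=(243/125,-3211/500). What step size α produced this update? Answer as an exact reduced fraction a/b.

F_att = 1/4·(g−p) = 1/4·(0,11) = (0.0000,2.7500)
o1: d²=20 ≤ ρ²=47; F_rep = 28·(-4,2)/20² = (-0.2800,0.1400)
F = F_att + ΣF_rep = (-0.2800,2.8900)
Δp = p'−p = (-0.0560,0.5780); α = Δx/Fx = (-7/125) / (-7/25) = 1/5
check: Δy/Fy = (289/500) / (289/100) = 1/5 ✓

α = 1/5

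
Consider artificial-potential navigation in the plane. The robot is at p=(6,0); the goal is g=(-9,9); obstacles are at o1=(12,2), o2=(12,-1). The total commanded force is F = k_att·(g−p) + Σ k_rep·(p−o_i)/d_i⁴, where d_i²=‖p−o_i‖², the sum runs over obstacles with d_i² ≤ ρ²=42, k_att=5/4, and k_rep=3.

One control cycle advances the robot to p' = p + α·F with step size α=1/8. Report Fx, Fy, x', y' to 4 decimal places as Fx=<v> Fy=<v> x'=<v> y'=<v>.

F_att = 5/4·(g−p) = 5/4·(-15,9) = (-18.7500,11.2500)
o1: d²=40 ≤ ρ²=42; F_rep = 3·(-6,-2)/40² = (-0.0112,-0.0037)
o2: d²=37 ≤ ρ²=42; F_rep = 3·(-6,1)/37² = (-0.0131,0.0022)
F = F_att + ΣF_rep = (-18.7744,11.2484)
p' = p + 1/8·F = (3.6532,1.4061)

Fx=-18.7744 Fy=11.2484 x'=3.6532 y'=1.4061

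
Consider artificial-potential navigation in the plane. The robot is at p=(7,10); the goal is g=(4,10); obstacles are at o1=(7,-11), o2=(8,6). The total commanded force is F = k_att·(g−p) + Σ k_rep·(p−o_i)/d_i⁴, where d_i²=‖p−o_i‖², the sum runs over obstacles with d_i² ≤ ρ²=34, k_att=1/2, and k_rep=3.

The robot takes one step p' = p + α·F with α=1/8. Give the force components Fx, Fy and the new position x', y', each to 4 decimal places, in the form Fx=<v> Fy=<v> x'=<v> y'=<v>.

Fx=-1.5104 Fy=0.0415 x'=6.8112 y'=10.0052

F_att = 1/2·(g−p) = 1/2·(-3,0) = (-1.5000,0.0000)
o1: d²=441 > ρ²=34 → inactive
o2: d²=17 ≤ ρ²=34; F_rep = 3·(-1,4)/17² = (-0.0104,0.0415)
F = F_att + ΣF_rep = (-1.5104,0.0415)
p' = p + 1/8·F = (6.8112,10.0052)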